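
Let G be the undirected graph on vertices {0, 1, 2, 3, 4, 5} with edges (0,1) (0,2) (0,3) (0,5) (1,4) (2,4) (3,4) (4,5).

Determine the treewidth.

A width-2 tree decomposition is:
Bags: B1 = {0, 3, 4}  B2 = {0, 4, 5}  B3 = {0, 2, 4}  B4 = {0, 1, 4}
Tree: B1–B2, B2–B3, B3–B4
Each bag holds 3 vertices, so the decomposition has width 2, which upper-bounds the treewidth. For the lower bound, G contains the cycle 4–3–0–5–4, so G is not a forest; only forests have treewidth ≤ 1, hence tw(G) ≥ 2. Therefore the treewidth is 2.

2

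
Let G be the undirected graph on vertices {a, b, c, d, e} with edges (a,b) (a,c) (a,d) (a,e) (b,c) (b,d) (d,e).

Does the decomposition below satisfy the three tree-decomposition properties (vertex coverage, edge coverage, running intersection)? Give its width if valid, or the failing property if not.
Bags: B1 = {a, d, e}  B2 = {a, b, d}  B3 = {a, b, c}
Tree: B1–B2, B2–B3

Every vertex of G appears in some bag (union = {a, b, c, d, e}); every edge is covered by a bag; and for each vertex v the set of bags containing v is connected in the bag tree. The decomposition is therefore valid. The largest bag has 3 vertices, so the width is 2.

Yes; width 2.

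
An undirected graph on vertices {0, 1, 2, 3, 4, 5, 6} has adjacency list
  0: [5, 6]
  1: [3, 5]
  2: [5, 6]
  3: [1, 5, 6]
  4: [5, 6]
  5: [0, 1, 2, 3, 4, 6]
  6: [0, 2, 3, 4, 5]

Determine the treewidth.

2

A width-2 tree decomposition is:
Bags: B1 = {4, 5, 6}  B2 = {0, 5, 6}  B3 = {2, 5, 6}  B4 = {3, 5, 6}  B5 = {1, 3, 5}
Tree: B1–B2, B1–B3, B2–B4, B4–B5
The largest bag has 3 vertices, giving width 2; this decomposition certifies tw(G) ≤ 2. On the other hand G contains the 3-clique {1, 3, 5}. A clique must lie in a single bag of any decomposition, so no decomposition can have width below 2. Hence tw(G) = 2 exactly.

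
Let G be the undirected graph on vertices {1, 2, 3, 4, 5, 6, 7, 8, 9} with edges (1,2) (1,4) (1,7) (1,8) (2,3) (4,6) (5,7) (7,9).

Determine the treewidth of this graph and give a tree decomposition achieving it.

Each bag holds 2 vertices, so the decomposition has width 1, which upper-bounds the treewidth. G has an edge, so its treewidth is at least 1. Hence tw(G) = 1 exactly.

Treewidth 1.
One optimal decomposition is:
Bags: B1 = {1, 7}  B2 = {1, 2}  B3 = {7, 9}  B4 = {1, 4}  B5 = {2, 3}  B6 = {1, 8}  B7 = {5, 7}  B8 = {4, 6}
Tree: B1–B2, B1–B3, B1–B4, B2–B5, B1–B6, B1–B7, B4–B8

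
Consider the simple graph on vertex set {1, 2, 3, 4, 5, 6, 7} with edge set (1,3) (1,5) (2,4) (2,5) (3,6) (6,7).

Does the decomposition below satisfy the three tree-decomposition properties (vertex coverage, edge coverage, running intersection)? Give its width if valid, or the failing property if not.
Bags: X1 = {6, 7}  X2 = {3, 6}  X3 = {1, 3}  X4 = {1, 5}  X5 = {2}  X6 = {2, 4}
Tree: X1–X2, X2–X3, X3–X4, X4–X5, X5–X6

A tree decomposition must satisfy three properties: every vertex lies in some bag; for every edge, both endpoints lie together in some bag; and for every vertex, the bags containing it form a connected subtree. Here edge (5,2) lies in no bag, so the decomposition is invalid.

No — edge (5,2) lies in no bag.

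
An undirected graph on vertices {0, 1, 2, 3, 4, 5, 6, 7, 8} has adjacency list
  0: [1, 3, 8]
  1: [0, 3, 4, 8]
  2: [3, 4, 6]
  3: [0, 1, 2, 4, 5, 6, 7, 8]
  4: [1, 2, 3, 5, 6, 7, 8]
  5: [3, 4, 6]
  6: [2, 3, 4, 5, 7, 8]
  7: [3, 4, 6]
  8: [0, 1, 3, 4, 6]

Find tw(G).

A width-3 tree decomposition is:
Bags: B1 = {1, 3, 4, 8}  B2 = {0, 1, 3, 8}  B3 = {3, 4, 6, 8}  B4 = {3, 4, 6, 7}  B5 = {2, 3, 4, 6}  B6 = {3, 4, 5, 6}
Tree: B1–B2, B1–B3, B3–B4, B4–B5, B5–B6
Every bag has size at most 4, so the width is 4 − 1 = 3 and tw(G) ≤ 3. On the other hand G contains the 4-clique {0, 1, 3, 8}. A clique must lie in a single bag of any decomposition, so no decomposition can have width below 3. Hence tw(G) = 3 exactly.

3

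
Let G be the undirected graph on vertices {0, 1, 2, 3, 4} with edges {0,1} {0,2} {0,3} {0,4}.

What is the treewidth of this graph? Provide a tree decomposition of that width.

Treewidth 1.
One optimal decomposition is:
Bags: B1 = {0, 4}  B2 = {0, 3}  B3 = {0, 2}  B4 = {0, 1}
Tree: B1–B2, B2–B3, B2–B4

Each bag holds 2 vertices, so the decomposition has width 1, which upper-bounds the treewidth. Any graph with an edge has treewidth ≥ 1, and G has the edge 4–0. Combining the bounds, tw(G) = 1.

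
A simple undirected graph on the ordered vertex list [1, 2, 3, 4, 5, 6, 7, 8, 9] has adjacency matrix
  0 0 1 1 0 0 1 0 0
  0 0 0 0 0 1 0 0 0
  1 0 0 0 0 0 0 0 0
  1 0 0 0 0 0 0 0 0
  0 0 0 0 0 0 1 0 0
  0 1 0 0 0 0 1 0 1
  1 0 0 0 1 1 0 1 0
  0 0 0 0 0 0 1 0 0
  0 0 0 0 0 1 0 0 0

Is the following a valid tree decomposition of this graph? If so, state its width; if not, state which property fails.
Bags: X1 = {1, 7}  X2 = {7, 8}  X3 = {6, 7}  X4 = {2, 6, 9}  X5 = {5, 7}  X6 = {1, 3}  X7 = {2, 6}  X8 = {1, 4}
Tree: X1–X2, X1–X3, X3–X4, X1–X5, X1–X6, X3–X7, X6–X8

No — bags containing vertex 2 are not connected in the tree.

A tree decomposition must satisfy three properties: every vertex lies in some bag; for every edge, both endpoints lie together in some bag; and for every vertex, the bags containing it form a connected subtree. Here bags containing vertex 2 are not connected in the tree, so the decomposition is invalid.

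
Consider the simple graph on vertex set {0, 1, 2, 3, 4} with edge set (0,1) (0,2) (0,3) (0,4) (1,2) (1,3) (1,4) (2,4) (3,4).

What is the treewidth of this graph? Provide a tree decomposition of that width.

Treewidth 3.
One such decomposition:
Bags: B1 = {0, 1, 2, 4}  B2 = {0, 1, 3, 4}
Tree: B1–B2

The largest bag has 4 vertices, giving width 3; this decomposition certifies tw(G) ≤ 3. For the lower bound, the 4 vertices {0, 1, 2, 4} are pairwise adjacent, and any tree decomposition puts a clique entirely inside one bag — forcing width ≥ 3. Therefore the treewidth is 3.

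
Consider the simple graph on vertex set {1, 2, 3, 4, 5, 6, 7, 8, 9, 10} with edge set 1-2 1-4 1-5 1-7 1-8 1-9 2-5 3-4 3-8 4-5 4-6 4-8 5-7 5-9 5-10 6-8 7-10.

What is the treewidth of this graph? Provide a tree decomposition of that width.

Treewidth 2.
One such decomposition:
Bags: B1 = {1, 4, 5}  B2 = {1, 5, 7}  B3 = {1, 4, 8}  B4 = {5, 7, 10}  B5 = {3, 4, 8}  B6 = {4, 6, 8}  B7 = {1, 5, 9}  B8 = {1, 2, 5}
Tree: B1–B2, B1–B3, B2–B4, B3–B5, B3–B6, B2–B7, B2–B8

Each bag holds 3 vertices, so the decomposition has width 2, which upper-bounds the treewidth. For the lower bound, the 3 vertices {1, 4, 8} are pairwise adjacent, and any tree decomposition puts a clique entirely inside one bag — forcing width ≥ 2. Combining the bounds, tw(G) = 2.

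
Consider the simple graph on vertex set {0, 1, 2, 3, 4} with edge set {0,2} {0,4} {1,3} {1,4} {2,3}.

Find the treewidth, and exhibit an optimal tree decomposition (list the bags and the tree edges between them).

The largest bag has 3 vertices, giving width 2; this decomposition certifies tw(G) ≤ 2. Since 4–1–3–2–0–4 is a cycle in G, G is not acyclic. Forests are exactly the graphs of treewidth ≤ 1, so tw(G) ≥ 2. The upper and lower bounds meet at 2, so that is the treewidth.

Treewidth 2.
Bags: B1 = {1, 3, 4}  B2 = {2, 3, 4}  B3 = {0, 2, 4}
Tree: B1–B2, B2–B3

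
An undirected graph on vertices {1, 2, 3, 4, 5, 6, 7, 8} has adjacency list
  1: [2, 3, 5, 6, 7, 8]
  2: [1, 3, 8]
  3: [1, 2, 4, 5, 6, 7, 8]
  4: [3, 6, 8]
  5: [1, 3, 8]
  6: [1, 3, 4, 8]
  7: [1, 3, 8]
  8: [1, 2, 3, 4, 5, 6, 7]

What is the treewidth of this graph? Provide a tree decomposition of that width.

Treewidth 3.
One optimal decomposition is:
Bags: B1 = {1, 2, 3, 8}  B2 = {1, 3, 6, 8}  B3 = {1, 3, 7, 8}  B4 = {3, 4, 6, 8}  B5 = {1, 3, 5, 8}
Tree: B1–B2, B1–B3, B2–B4, B3–B5

The largest bag has 4 vertices, giving width 3; this decomposition certifies tw(G) ≤ 3. Conversely, {1, 2, 3, 8} is a clique of size 4, and the vertices of any clique must share a bag in every tree decomposition; so some bag has ≥ 4 vertices and tw(G) ≥ 3. The upper and lower bounds meet at 3, so that is the treewidth.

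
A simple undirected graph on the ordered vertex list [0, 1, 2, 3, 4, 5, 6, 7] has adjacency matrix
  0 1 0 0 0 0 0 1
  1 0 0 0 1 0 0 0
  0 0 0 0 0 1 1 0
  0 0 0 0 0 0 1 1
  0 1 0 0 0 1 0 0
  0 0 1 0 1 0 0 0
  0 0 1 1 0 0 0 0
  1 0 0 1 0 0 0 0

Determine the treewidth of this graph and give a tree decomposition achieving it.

Treewidth 2.
One optimal decomposition is:
Bags: B1 = {0, 1, 4}  B2 = {0, 4, 7}  B3 = {3, 4, 7}  B4 = {3, 4, 6}  B5 = {2, 4, 6}  B6 = {2, 4, 5}
Tree: B1–B2, B2–B3, B3–B4, B4–B5, B5–B6

The largest bag has 3 vertices, giving width 2; this decomposition certifies tw(G) ≤ 2. The edges 4–1–0–7–3–6–2–5–4 form a cycle, so G is not a tree and its treewidth is at least 2. The upper and lower bounds meet at 2, so that is the treewidth.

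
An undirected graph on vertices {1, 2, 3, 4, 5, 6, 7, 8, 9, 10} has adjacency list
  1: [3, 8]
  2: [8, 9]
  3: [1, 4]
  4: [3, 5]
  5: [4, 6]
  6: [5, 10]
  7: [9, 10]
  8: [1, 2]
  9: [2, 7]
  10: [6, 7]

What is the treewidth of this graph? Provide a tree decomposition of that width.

The largest bag has 3 vertices, giving width 2; this decomposition certifies tw(G) ≤ 2. For the lower bound, G contains the cycle 5–4–3–1–8–2–9–7–10–6–5, so G is not a forest; only forests have treewidth ≤ 1, hence tw(G) ≥ 2. Hence tw(G) = 2 exactly.

Treewidth 2.
One optimal decomposition is:
Bags: B1 = {3, 4, 5}  B2 = {1, 3, 5}  B3 = {1, 5, 8}  B4 = {2, 5, 8}  B5 = {2, 5, 9}  B6 = {5, 7, 9}  B7 = {5, 7, 10}  B8 = {5, 6, 10}
Tree: B1–B2, B2–B3, B3–B4, B4–B5, B5–B6, B6–B7, B7–B8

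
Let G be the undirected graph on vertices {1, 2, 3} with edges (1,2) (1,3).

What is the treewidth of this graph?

A width-1 tree decomposition is:
Bags: B1 = {1, 3}  B2 = {1, 2}
Tree: B1–B2
The largest bag has 2 vertices, giving width 1; this decomposition certifies tw(G) ≤ 1. Any graph with an edge has treewidth ≥ 1, and G has the edge 1–3. Therefore the treewidth is 1.

1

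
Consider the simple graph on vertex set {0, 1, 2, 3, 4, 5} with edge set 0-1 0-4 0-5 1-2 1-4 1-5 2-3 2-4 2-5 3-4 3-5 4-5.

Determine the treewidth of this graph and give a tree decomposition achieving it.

Treewidth 3.
Bags: B1 = {1, 2, 4, 5}  B2 = {2, 3, 4, 5}  B3 = {0, 1, 4, 5}
Tree: B1–B2, B1–B3

Every bag has size at most 4, so the width is 4 − 1 = 3 and tw(G) ≤ 3. Conversely, {0, 1, 4, 5} is a clique of size 4, and the vertices of any clique must share a bag in every tree decomposition; so some bag has ≥ 4 vertices and tw(G) ≥ 3. Combining the bounds, tw(G) = 3.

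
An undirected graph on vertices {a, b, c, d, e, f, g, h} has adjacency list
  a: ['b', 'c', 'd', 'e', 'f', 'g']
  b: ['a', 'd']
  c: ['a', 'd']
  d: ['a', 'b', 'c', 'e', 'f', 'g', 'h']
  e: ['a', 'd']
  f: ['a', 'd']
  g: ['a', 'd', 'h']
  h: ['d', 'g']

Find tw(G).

A width-2 tree decomposition is:
Bags: B1 = {a, d, f}  B2 = {a, d, g}  B3 = {a, c, d}  B4 = {d, g, h}  B5 = {a, d, e}  B6 = {a, b, d}
Tree: B1–B2, B1–B3, B2–B4, B2–B5, B5–B6
Every bag has size at most 3, so the width is 3 − 1 = 2 and tw(G) ≤ 2. Conversely, {d, g, h} is a clique of size 3, and the vertices of any clique must share a bag in every tree decomposition; so some bag has ≥ 3 vertices and tw(G) ≥ 2. Combining the bounds, tw(G) = 2.

2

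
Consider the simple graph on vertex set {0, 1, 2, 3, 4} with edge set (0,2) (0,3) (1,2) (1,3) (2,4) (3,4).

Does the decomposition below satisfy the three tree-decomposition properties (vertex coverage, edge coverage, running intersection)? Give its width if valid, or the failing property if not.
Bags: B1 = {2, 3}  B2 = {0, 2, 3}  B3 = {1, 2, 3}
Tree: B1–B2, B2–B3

A tree decomposition must satisfy three properties: every vertex lies in some bag; for every edge, both endpoints lie together in some bag; and for every vertex, the bags containing it form a connected subtree. Here vertex 4 appears in no bag, so the decomposition is invalid.

No — vertex 4 appears in no bag.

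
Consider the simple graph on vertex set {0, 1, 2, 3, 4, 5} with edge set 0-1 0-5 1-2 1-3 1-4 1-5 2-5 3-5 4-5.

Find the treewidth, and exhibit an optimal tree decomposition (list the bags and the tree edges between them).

Each bag holds 3 vertices, so the decomposition has width 2, which upper-bounds the treewidth. On the other hand G contains the 3-clique {0, 1, 5}. A clique must lie in a single bag of any decomposition, so no decomposition can have width below 2. Hence tw(G) = 2 exactly.

Treewidth 2.
Bags: B1 = {1, 2, 5}  B2 = {1, 3, 5}  B3 = {0, 1, 5}  B4 = {1, 4, 5}
Tree: B1–B2, B2–B3, B2–B4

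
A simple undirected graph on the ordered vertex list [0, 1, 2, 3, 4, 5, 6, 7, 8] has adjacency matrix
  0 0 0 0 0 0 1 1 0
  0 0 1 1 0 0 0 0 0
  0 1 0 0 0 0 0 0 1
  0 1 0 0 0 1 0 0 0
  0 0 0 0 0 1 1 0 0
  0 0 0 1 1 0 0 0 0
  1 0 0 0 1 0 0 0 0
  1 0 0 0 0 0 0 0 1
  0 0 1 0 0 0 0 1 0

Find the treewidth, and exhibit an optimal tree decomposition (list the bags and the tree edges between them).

Each bag holds 3 vertices, so the decomposition has width 2, which upper-bounds the treewidth. For the lower bound, G contains the cycle 6–4–5–3–1–2–8–7–0–6, so G is not a forest; only forests have treewidth ≤ 1, hence tw(G) ≥ 2. Therefore the treewidth is 2.

Treewidth 2.
One optimal decomposition is:
Bags: B1 = {4, 5, 6}  B2 = {3, 5, 6}  B3 = {1, 3, 6}  B4 = {1, 2, 6}  B5 = {2, 6, 8}  B6 = {6, 7, 8}  B7 = {0, 6, 7}
Tree: B1–B2, B2–B3, B3–B4, B4–B5, B5–B6, B6–B7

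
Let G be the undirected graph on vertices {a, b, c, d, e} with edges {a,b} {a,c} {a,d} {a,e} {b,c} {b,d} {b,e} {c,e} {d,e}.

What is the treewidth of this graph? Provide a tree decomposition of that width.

Treewidth 3.
One such decomposition:
Bags: B1 = {a, b, d, e}  B2 = {a, b, c, e}
Tree: B1–B2

Every bag has size at most 4, so the width is 4 − 1 = 3 and tw(G) ≤ 3. Conversely, {a, b, d, e} is a clique of size 4, and the vertices of any clique must share a bag in every tree decomposition; so some bag has ≥ 4 vertices and tw(G) ≥ 3. The upper and lower bounds meet at 3, so that is the treewidth.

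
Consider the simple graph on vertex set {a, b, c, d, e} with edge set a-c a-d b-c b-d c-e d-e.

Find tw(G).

A width-2 tree decomposition is:
Bags: B1 = {c, d, e}  B2 = {b, c, d}  B3 = {a, c, d}
Tree: B1–B2, B2–B3
Each bag holds 3 vertices, so the decomposition has width 2, which upper-bounds the treewidth. For the lower bound, G contains the cycle d–e–c–b–d, so G is not a forest; only forests have treewidth ≤ 1, hence tw(G) ≥ 2. Combining the bounds, tw(G) = 2.

2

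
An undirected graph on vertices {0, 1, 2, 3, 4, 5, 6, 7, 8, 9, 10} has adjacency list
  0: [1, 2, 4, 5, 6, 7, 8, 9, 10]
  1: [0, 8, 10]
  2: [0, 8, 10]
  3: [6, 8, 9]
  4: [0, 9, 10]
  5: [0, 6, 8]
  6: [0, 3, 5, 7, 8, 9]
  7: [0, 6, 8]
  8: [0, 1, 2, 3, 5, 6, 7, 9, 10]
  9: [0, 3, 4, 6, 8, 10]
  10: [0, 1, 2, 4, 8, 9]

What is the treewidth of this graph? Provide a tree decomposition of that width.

The largest bag has 4 vertices, giving width 3; this decomposition certifies tw(G) ≤ 3. Conversely, {0, 1, 8, 10} is a clique of size 4, and the vertices of any clique must share a bag in every tree decomposition; so some bag has ≥ 4 vertices and tw(G) ≥ 3. Combining the bounds, tw(G) = 3.

Treewidth 3.
One optimal decomposition is:
Bags: B1 = {0, 6, 7, 8}  B2 = {0, 6, 8, 9}  B3 = {0, 8, 9, 10}  B4 = {0, 5, 6, 8}  B5 = {0, 4, 9, 10}  B6 = {0, 2, 8, 10}  B7 = {0, 1, 8, 10}  B8 = {3, 6, 8, 9}
Tree: B1–B2, B2–B3, B2–B4, B3–B5, B3–B6, B3–B7, B2–B8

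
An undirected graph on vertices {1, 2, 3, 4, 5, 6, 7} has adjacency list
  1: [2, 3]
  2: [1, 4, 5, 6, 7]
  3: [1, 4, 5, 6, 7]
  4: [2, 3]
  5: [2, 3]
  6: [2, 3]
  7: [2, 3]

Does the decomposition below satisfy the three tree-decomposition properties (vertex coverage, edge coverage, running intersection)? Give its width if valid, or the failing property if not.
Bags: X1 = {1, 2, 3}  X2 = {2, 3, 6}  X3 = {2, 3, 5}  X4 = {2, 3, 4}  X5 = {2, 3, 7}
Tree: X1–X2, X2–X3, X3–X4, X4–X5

Every vertex of G appears in some bag (union = {1, 2, 3, 4, 5, 6, 7}); every edge is covered by a bag; and for each vertex v the set of bags containing v is connected in the bag tree. The decomposition is therefore valid. The largest bag has 3 vertices, so the width is 2.

Yes; width 2.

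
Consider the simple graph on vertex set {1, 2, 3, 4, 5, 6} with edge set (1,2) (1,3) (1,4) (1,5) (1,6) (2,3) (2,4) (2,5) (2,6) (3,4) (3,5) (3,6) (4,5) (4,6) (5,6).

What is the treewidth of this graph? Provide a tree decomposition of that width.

Treewidth 5.
One such decomposition:
Bags: B1 = {1, 2, 3, 4, 5, 6}
Tree: (single bag)

With just one bag of size 6, the width is 6 − 1 = 5, so tw(G) ≤ 5. For the lower bound, the 6 vertices {1, 2, 3, 4, 5, 6} are pairwise adjacent, and any tree decomposition puts a clique entirely inside one bag — forcing width ≥ 5. Combining the bounds, tw(G) = 5.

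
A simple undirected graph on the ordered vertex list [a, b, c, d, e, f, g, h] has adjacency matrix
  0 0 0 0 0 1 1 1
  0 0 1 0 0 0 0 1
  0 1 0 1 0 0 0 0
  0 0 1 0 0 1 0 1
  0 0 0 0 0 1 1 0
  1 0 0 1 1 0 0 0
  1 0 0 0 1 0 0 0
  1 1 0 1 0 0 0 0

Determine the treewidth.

A width-2 tree decomposition is:
Bags: B1 = {b, c, d}  B2 = {b, d, h}  B3 = {d, f, h}  B4 = {a, f, h}  B5 = {a, e, f}  B6 = {a, e, g}
Tree: B1–B2, B2–B3, B3–B4, B4–B5, B5–B6
The largest bag has 3 vertices, giving width 2; this decomposition certifies tw(G) ≤ 2. Since c–b–h–d–c is a cycle in G, G is not acyclic. Forests are exactly the graphs of treewidth ≤ 1, so tw(G) ≥ 2. Therefore the treewidth is 2.

2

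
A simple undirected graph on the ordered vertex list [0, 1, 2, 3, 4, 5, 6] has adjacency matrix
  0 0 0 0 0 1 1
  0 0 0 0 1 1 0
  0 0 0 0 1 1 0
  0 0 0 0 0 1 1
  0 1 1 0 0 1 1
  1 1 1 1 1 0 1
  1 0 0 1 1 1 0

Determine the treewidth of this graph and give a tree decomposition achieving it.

Treewidth 2.
Bags: B1 = {0, 5, 6}  B2 = {4, 5, 6}  B3 = {2, 4, 5}  B4 = {3, 5, 6}  B5 = {1, 4, 5}
Tree: B1–B2, B2–B3, B1–B4, B3–B5

Every bag has size at most 3, so the width is 3 − 1 = 2 and tw(G) ≤ 2. On the other hand G contains the 3-clique {0, 5, 6}. A clique must lie in a single bag of any decomposition, so no decomposition can have width below 2. Combining the bounds, tw(G) = 2.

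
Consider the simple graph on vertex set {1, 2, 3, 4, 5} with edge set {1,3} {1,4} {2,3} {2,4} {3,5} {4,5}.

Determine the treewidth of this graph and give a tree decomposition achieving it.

Treewidth 2.
One such decomposition:
Bags: B1 = {2, 3, 4}  B2 = {3, 4, 5}  B3 = {1, 3, 4}
Tree: B1–B2, B2–B3

The largest bag has 3 vertices, giving width 2; this decomposition certifies tw(G) ≤ 2. Since 4–2–3–5–4 is a cycle in G, G is not acyclic. Forests are exactly the graphs of treewidth ≤ 1, so tw(G) ≥ 2. Therefore the treewidth is 2.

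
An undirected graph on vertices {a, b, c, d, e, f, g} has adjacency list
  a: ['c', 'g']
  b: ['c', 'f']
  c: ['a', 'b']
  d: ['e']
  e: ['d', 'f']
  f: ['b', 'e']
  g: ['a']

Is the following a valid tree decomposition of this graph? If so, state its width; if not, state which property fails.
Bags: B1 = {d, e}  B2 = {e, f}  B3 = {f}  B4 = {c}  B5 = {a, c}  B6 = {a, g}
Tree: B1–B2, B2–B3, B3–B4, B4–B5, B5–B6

A tree decomposition must satisfy three properties: every vertex lies in some bag; for every edge, both endpoints lie together in some bag; and for every vertex, the bags containing it form a connected subtree. Here vertex b appears in no bag, so the decomposition is invalid.

No — vertex b appears in no bag.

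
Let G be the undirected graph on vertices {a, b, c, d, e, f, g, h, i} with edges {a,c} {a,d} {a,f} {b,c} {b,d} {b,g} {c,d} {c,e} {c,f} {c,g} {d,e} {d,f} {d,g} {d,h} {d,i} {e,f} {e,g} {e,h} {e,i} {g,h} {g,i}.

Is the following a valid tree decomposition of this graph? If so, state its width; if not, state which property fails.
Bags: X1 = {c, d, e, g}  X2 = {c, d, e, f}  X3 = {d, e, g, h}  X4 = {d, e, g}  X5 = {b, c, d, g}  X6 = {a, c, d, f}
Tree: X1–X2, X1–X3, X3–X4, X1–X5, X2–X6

A tree decomposition must satisfy three properties: every vertex lies in some bag; for every edge, both endpoints lie together in some bag; and for every vertex, the bags containing it form a connected subtree. Here vertex i appears in no bag, so the decomposition is invalid.

No — vertex i appears in no bag.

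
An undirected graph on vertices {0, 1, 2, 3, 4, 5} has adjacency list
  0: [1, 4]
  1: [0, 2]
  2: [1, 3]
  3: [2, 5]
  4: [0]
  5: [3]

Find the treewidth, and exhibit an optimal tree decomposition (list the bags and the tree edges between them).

Treewidth 1.
Bags: B1 = {3, 5}  B2 = {2, 3}  B3 = {1, 2}  B4 = {0, 1}  B5 = {0, 4}
Tree: B1–B2, B2–B3, B3–B4, B4–B5

Every bag has size at most 2, so the width is 2 − 1 = 1 and tw(G) ≤ 1. Any graph with an edge has treewidth ≥ 1, and G has the edge 5–3. Therefore the treewidth is 1.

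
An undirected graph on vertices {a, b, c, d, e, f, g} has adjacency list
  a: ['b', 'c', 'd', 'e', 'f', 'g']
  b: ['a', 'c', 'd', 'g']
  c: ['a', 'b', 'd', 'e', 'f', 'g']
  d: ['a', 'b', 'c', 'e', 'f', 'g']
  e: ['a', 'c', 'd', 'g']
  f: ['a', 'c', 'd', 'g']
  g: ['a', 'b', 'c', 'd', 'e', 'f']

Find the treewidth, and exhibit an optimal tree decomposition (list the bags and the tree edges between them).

Each bag holds 5 vertices, so the decomposition has width 4, which upper-bounds the treewidth. On the other hand G contains the 5-clique {a, c, d, e, g}. A clique must lie in a single bag of any decomposition, so no decomposition can have width below 4. The upper and lower bounds meet at 4, so that is the treewidth.

Treewidth 4.
One such decomposition:
Bags: B1 = {a, c, d, f, g}  B2 = {a, c, d, e, g}  B3 = {a, b, c, d, g}
Tree: B1–B2, B2–B3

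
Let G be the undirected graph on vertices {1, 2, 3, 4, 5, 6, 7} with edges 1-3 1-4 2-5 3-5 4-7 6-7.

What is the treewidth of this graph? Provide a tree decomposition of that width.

Each bag holds 2 vertices, so the decomposition has width 1, which upper-bounds the treewidth. Since G has at least one edge (e.g. 2–5), it is not an edgeless graph, so tw(G) ≥ 1. Hence tw(G) = 1 exactly.

Treewidth 1.
Bags: B1 = {2, 5}  B2 = {3, 5}  B3 = {1, 3}  B4 = {1, 4}  B5 = {4, 7}  B6 = {6, 7}
Tree: B1–B2, B2–B3, B3–B4, B4–B5, B5–B6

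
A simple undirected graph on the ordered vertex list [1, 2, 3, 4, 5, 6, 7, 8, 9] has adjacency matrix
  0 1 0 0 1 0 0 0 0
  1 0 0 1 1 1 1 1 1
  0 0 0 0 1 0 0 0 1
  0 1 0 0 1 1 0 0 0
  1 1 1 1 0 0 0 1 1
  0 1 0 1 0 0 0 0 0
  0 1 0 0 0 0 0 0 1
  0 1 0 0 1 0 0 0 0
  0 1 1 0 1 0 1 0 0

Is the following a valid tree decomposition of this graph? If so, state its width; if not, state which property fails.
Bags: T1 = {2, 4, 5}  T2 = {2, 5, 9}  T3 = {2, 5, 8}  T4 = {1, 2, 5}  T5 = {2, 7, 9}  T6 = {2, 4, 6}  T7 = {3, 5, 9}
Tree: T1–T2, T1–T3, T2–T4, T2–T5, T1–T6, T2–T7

Every vertex of G appears in some bag (union = {1, 2, 3, 4, 5, 6, 7, 8, 9}); every edge is covered by a bag; and for each vertex v the set of bags containing v is connected in the bag tree. The decomposition is therefore valid. The largest bag has 3 vertices, so the width is 2.

Yes; width 2.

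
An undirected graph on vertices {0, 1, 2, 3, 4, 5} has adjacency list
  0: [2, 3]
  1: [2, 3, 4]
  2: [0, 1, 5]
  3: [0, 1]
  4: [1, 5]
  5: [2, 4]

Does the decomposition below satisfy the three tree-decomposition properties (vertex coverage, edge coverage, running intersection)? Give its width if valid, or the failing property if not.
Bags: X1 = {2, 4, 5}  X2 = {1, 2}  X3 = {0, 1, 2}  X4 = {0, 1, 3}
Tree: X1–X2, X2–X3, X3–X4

No — edge (4,1) lies in no bag.

A tree decomposition must satisfy three properties: every vertex lies in some bag; for every edge, both endpoints lie together in some bag; and for every vertex, the bags containing it form a connected subtree. Here edge (4,1) lies in no bag, so the decomposition is invalid.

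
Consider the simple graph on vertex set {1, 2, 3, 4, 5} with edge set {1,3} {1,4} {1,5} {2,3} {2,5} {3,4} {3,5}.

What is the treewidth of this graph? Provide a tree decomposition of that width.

Treewidth 2.
One such decomposition:
Bags: B1 = {1, 3, 5}  B2 = {2, 3, 5}  B3 = {1, 3, 4}
Tree: B1–B2, B1–B3

Every bag has size at most 3, so the width is 3 − 1 = 2 and tw(G) ≤ 2. Conversely, {1, 3, 4} is a clique of size 3, and the vertices of any clique must share a bag in every tree decomposition; so some bag has ≥ 3 vertices and tw(G) ≥ 2. Hence tw(G) = 2 exactly.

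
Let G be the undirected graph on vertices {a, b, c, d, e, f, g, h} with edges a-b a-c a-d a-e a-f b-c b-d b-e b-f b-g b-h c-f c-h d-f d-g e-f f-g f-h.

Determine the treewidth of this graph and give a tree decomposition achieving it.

Treewidth 3.
Bags: B1 = {a, b, d, f}  B2 = {a, b, c, f}  B3 = {b, d, f, g}  B4 = {b, c, f, h}  B5 = {a, b, e, f}
Tree: B1–B2, B1–B3, B2–B4, B2–B5

The largest bag has 4 vertices, giving width 3; this decomposition certifies tw(G) ≤ 3. For the lower bound, the 4 vertices {b, d, f, g} are pairwise adjacent, and any tree decomposition puts a clique entirely inside one bag — forcing width ≥ 3. Hence tw(G) = 3 exactly.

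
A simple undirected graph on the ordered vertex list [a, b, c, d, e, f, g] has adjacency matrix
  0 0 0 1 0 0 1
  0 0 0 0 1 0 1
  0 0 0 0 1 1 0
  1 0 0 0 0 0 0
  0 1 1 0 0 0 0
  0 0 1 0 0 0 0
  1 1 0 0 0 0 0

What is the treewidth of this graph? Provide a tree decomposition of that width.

Treewidth 1.
One such decomposition:
Bags: B1 = {a, d}  B2 = {a, g}  B3 = {b, g}  B4 = {b, e}  B5 = {c, e}  B6 = {c, f}
Tree: B1–B2, B2–B3, B3–B4, B4–B5, B5–B6

The largest bag has 2 vertices, giving width 1; this decomposition certifies tw(G) ≤ 1. G has an edge, so its treewidth is at least 1. Hence tw(G) = 1 exactly.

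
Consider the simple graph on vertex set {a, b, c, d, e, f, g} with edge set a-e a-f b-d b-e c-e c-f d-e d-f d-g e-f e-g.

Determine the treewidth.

A width-2 tree decomposition is:
Bags: B1 = {d, e, f}  B2 = {d, e, g}  B3 = {c, e, f}  B4 = {a, e, f}  B5 = {b, d, e}
Tree: B1–B2, B1–B3, B1–B4, B1–B5
Every bag has size at most 3, so the width is 3 − 1 = 2 and tw(G) ≤ 2. For the lower bound, the 3 vertices {d, e, g} are pairwise adjacent, and any tree decomposition puts a clique entirely inside one bag — forcing width ≥ 2. Combining the bounds, tw(G) = 2.

2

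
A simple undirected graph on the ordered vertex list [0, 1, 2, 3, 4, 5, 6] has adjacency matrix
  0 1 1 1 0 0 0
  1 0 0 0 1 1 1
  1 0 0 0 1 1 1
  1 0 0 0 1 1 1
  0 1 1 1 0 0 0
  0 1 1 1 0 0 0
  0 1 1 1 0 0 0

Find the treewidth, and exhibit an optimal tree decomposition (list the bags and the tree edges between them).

Each bag holds 4 vertices, so the decomposition has width 3, which upper-bounds the treewidth. For the lower bound: the 4 vertex sets {0,3}, {1,4}, {2}, {5} are disjoint, each induces a connected subgraph, and every pair is joined by at least one edge of G. Contracting each set to a single vertex therefore yields K_{4} as a minor, and since treewidth is minor-monotone, tw(G) ≥ tw(K_{4}) = 3. Therefore the treewidth is 3.

Treewidth 3.
One optimal decomposition is:
Bags: B1 = {0, 1, 2, 3}  B2 = {1, 2, 3, 4}  B3 = {1, 2, 3, 5}  B4 = {1, 2, 3, 6}
Tree: B1–B2, B2–B3, B3–B4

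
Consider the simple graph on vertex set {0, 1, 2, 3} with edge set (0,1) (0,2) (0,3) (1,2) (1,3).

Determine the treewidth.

A width-2 tree decomposition is:
Bags: B1 = {0, 1, 2}  B2 = {0, 1, 3}
Tree: B1–B2
Each bag holds 3 vertices, so the decomposition has width 2, which upper-bounds the treewidth. Conversely, {0, 1, 2} is a clique of size 3, and the vertices of any clique must share a bag in every tree decomposition; so some bag has ≥ 3 vertices and tw(G) ≥ 2. Combining the bounds, tw(G) = 2.

2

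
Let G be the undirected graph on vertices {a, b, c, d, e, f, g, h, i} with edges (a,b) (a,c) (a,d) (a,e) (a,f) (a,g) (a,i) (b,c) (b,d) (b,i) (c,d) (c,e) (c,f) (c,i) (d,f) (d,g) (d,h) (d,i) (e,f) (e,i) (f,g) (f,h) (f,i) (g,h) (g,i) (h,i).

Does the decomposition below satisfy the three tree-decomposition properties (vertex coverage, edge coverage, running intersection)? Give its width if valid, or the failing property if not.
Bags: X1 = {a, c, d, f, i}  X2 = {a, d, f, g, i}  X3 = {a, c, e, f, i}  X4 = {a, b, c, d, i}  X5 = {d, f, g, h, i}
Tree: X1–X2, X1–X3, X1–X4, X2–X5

Every vertex of G appears in some bag (union = {a, b, c, d, e, f, g, h, i}); every edge is covered by a bag; and for each vertex v the set of bags containing v is connected in the bag tree. The decomposition is therefore valid. The largest bag has 5 vertices, so the width is 4.

Yes; width 4.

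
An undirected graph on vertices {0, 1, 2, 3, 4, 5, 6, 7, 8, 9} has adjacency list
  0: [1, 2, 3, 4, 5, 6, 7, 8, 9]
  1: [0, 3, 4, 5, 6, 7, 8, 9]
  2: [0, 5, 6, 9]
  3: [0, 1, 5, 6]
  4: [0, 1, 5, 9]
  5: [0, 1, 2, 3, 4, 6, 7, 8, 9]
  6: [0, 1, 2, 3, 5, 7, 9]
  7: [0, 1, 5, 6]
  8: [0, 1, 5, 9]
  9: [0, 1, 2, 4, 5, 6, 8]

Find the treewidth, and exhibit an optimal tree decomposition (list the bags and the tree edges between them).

Each bag holds 5 vertices, so the decomposition has width 4, which upper-bounds the treewidth. On the other hand G contains the 5-clique {0, 1, 5, 8, 9}. A clique must lie in a single bag of any decomposition, so no decomposition can have width below 4. Combining the bounds, tw(G) = 4.

Treewidth 4.
One such decomposition:
Bags: B1 = {0, 2, 5, 6, 9}  B2 = {0, 1, 5, 6, 9}  B3 = {0, 1, 5, 6, 7}  B4 = {0, 1, 5, 8, 9}  B5 = {0, 1, 3, 5, 6}  B6 = {0, 1, 4, 5, 9}
Tree: B1–B2, B2–B3, B2–B4, B3–B5, B2–B6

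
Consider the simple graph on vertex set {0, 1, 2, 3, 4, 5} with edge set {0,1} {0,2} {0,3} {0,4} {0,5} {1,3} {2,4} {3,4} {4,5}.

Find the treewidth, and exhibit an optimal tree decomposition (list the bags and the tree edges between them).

Treewidth 2.
Bags: B1 = {0, 3, 4}  B2 = {0, 4, 5}  B3 = {0, 1, 3}  B4 = {0, 2, 4}
Tree: B1–B2, B1–B3, B1–B4

Every bag has size at most 3, so the width is 3 − 1 = 2 and tw(G) ≤ 2. On the other hand G contains the 3-clique {0, 1, 3}. A clique must lie in a single bag of any decomposition, so no decomposition can have width below 2. Hence tw(G) = 2 exactly.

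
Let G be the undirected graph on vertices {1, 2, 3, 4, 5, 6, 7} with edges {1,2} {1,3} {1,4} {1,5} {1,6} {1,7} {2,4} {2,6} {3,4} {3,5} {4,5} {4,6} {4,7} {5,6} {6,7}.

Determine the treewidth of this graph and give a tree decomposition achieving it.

The largest bag has 4 vertices, giving width 3; this decomposition certifies tw(G) ≤ 3. Conversely, {1, 3, 4, 5} is a clique of size 4, and the vertices of any clique must share a bag in every tree decomposition; so some bag has ≥ 4 vertices and tw(G) ≥ 3. Hence tw(G) = 3 exactly.

Treewidth 3.
Bags: B1 = {1, 4, 5, 6}  B2 = {1, 2, 4, 6}  B3 = {1, 3, 4, 5}  B4 = {1, 4, 6, 7}
Tree: B1–B2, B1–B3, B1–B4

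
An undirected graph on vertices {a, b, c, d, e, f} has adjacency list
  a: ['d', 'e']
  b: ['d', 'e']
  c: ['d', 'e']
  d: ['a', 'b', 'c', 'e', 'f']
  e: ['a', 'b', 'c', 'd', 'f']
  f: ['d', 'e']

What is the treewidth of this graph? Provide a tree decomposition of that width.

Every bag has size at most 3, so the width is 3 − 1 = 2 and tw(G) ≤ 2. On the other hand G contains the 3-clique {d, e, f}. A clique must lie in a single bag of any decomposition, so no decomposition can have width below 2. Therefore the treewidth is 2.

Treewidth 2.
One optimal decomposition is:
Bags: B1 = {a, d, e}  B2 = {d, e, f}  B3 = {c, d, e}  B4 = {b, d, e}
Tree: B1–B2, B1–B3, B1–B4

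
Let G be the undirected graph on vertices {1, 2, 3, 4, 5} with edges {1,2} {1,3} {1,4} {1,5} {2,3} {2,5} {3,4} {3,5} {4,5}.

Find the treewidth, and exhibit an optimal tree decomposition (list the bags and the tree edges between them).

Treewidth 3.
One optimal decomposition is:
Bags: B1 = {1, 3, 4, 5}  B2 = {1, 2, 3, 5}
Tree: B1–B2

The largest bag has 4 vertices, giving width 3; this decomposition certifies tw(G) ≤ 3. On the other hand G contains the 4-clique {1, 2, 3, 5}. A clique must lie in a single bag of any decomposition, so no decomposition can have width below 3. Therefore the treewidth is 3.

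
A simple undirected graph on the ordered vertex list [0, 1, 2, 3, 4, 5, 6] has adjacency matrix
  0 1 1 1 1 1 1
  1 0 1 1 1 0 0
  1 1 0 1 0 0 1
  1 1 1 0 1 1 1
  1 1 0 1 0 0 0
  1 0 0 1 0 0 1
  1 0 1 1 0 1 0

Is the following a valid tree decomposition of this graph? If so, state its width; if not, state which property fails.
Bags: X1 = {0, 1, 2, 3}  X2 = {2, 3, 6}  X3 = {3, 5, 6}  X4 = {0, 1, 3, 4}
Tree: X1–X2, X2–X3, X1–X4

No — edge (0,6) lies in no bag.

A tree decomposition must satisfy three properties: every vertex lies in some bag; for every edge, both endpoints lie together in some bag; and for every vertex, the bags containing it form a connected subtree. Here edge (0,6) lies in no bag, so the decomposition is invalid.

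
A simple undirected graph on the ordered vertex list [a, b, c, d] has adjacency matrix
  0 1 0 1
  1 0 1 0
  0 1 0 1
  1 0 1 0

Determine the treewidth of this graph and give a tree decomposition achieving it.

Treewidth 2.
One optimal decomposition is:
Bags: B1 = {a, b, d}  B2 = {b, c, d}
Tree: B1–B2

The largest bag has 3 vertices, giving width 2; this decomposition certifies tw(G) ≤ 2. The edges b–a–d–c–b form a cycle, so G is not a tree and its treewidth is at least 2. Combining the bounds, tw(G) = 2.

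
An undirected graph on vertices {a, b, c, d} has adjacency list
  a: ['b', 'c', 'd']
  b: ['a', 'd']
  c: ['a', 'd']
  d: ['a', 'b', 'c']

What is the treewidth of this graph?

2

A width-2 tree decomposition is:
Bags: B1 = {a, b, d}  B2 = {a, c, d}
Tree: B1–B2
The largest bag has 3 vertices, giving width 2; this decomposition certifies tw(G) ≤ 2. For the lower bound, the 3 vertices {a, c, d} are pairwise adjacent, and any tree decomposition puts a clique entirely inside one bag — forcing width ≥ 2. Hence tw(G) = 2 exactly.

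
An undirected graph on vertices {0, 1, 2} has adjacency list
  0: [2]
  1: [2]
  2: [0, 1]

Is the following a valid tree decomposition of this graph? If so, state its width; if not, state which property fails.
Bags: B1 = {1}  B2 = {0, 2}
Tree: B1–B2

No — edge (2,1) lies in no bag.

A tree decomposition must satisfy three properties: every vertex lies in some bag; for every edge, both endpoints lie together in some bag; and for every vertex, the bags containing it form a connected subtree. Here edge (2,1) lies in no bag, so the decomposition is invalid.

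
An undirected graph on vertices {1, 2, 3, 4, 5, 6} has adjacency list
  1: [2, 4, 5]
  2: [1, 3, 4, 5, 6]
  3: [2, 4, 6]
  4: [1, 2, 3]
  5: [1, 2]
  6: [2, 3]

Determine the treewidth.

A width-2 tree decomposition is:
Bags: B1 = {2, 3, 4}  B2 = {2, 3, 6}  B3 = {1, 2, 4}  B4 = {1, 2, 5}
Tree: B1–B2, B1–B3, B3–B4
The largest bag has 3 vertices, giving width 2; this decomposition certifies tw(G) ≤ 2. Conversely, {1, 2, 4} is a clique of size 3, and the vertices of any clique must share a bag in every tree decomposition; so some bag has ≥ 3 vertices and tw(G) ≥ 2. Hence tw(G) = 2 exactly.

2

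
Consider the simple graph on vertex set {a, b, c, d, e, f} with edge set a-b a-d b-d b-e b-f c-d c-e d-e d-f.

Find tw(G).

A width-2 tree decomposition is:
Bags: B1 = {a, b, d}  B2 = {b, d, e}  B3 = {c, d, e}  B4 = {b, d, f}
Tree: B1–B2, B2–B3, B2–B4
Every bag has size at most 3, so the width is 3 − 1 = 2 and tw(G) ≤ 2. For the lower bound, the 3 vertices {c, d, e} are pairwise adjacent, and any tree decomposition puts a clique entirely inside one bag — forcing width ≥ 2. The upper and lower bounds meet at 2, so that is the treewidth.

2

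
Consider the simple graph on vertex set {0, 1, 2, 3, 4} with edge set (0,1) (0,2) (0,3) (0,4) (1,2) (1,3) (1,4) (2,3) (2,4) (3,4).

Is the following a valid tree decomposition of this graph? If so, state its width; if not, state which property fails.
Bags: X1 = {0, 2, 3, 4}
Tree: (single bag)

A tree decomposition must satisfy three properties: every vertex lies in some bag; for every edge, both endpoints lie together in some bag; and for every vertex, the bags containing it form a connected subtree. Here vertex 1 appears in no bag, so the decomposition is invalid.

No — vertex 1 appears in no bag.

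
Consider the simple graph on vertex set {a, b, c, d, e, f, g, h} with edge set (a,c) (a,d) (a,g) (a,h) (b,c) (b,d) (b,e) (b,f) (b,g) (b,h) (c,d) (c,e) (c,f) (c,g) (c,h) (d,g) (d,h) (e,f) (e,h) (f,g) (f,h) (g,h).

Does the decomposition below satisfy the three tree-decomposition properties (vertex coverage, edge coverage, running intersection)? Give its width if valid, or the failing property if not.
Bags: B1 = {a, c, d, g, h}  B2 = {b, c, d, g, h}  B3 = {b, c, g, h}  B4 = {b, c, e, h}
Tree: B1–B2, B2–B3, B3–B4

A tree decomposition must satisfy three properties: every vertex lies in some bag; for every edge, both endpoints lie together in some bag; and for every vertex, the bags containing it form a connected subtree. Here vertex f appears in no bag, so the decomposition is invalid.

No — vertex f appears in no bag.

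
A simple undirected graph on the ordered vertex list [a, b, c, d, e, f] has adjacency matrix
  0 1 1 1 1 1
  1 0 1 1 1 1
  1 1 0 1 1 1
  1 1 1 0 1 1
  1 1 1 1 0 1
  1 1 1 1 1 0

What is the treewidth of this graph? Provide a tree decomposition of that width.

Treewidth 5.
Bags: B1 = {a, b, c, d, e, f}
Tree: (single bag)

A single bag containing all 6 vertices is trivially a valid decomposition of width 5. Conversely, {a, b, c, d, e, f} is a clique of size 6, and the vertices of any clique must share a bag in every tree decomposition; so some bag has ≥ 6 vertices and tw(G) ≥ 5. Combining the bounds, tw(G) = 5.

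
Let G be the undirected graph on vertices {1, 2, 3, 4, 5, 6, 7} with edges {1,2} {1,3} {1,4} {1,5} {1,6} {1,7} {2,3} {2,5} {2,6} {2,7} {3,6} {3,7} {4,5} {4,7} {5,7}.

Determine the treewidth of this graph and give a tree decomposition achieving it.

Treewidth 3.
One optimal decomposition is:
Bags: B1 = {1, 2, 3, 7}  B2 = {1, 2, 3, 6}  B3 = {1, 2, 5, 7}  B4 = {1, 4, 5, 7}
Tree: B1–B2, B1–B3, B3–B4

The largest bag has 4 vertices, giving width 3; this decomposition certifies tw(G) ≤ 3. On the other hand G contains the 4-clique {1, 2, 3, 6}. A clique must lie in a single bag of any decomposition, so no decomposition can have width below 3. The upper and lower bounds meet at 3, so that is the treewidth.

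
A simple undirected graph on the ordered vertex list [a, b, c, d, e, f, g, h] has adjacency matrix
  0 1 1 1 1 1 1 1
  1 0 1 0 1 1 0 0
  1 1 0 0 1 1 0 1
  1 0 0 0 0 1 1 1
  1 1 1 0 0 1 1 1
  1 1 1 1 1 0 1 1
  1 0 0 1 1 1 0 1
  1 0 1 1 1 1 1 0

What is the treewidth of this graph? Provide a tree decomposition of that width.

Treewidth 4.
One optimal decomposition is:
Bags: B1 = {a, d, f, g, h}  B2 = {a, e, f, g, h}  B3 = {a, c, e, f, h}  B4 = {a, b, c, e, f}
Tree: B1–B2, B2–B3, B3–B4

Each bag holds 5 vertices, so the decomposition has width 4, which upper-bounds the treewidth. For the lower bound, the 5 vertices {a, d, f, g, h} are pairwise adjacent, and any tree decomposition puts a clique entirely inside one bag — forcing width ≥ 4. Therefore the treewidth is 4.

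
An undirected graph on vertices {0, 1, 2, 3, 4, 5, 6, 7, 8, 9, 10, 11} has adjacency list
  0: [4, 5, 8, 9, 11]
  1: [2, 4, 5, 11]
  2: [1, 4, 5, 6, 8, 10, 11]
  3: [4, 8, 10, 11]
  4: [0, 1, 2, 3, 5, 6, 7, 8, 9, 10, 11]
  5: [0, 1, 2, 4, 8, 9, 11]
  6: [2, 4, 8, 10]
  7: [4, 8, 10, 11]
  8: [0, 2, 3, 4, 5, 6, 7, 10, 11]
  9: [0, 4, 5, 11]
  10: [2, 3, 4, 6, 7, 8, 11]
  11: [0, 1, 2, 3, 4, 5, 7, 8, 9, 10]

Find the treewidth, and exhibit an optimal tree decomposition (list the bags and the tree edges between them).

Every bag has size at most 5, so the width is 5 − 1 = 4 and tw(G) ≤ 4. On the other hand G contains the 5-clique {0, 4, 5, 8, 11}. A clique must lie in a single bag of any decomposition, so no decomposition can have width below 4. Combining the bounds, tw(G) = 4.

Treewidth 4.
One optimal decomposition is:
Bags: B1 = {2, 4, 8, 10, 11}  B2 = {2, 4, 5, 8, 11}  B3 = {0, 4, 5, 8, 11}  B4 = {3, 4, 8, 10, 11}  B5 = {1, 2, 4, 5, 11}  B6 = {0, 4, 5, 9, 11}  B7 = {4, 7, 8, 10, 11}  B8 = {2, 4, 6, 8, 10}
Tree: B1–B2, B2–B3, B1–B4, B2–B5, B3–B6, B1–B7, B1–B8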